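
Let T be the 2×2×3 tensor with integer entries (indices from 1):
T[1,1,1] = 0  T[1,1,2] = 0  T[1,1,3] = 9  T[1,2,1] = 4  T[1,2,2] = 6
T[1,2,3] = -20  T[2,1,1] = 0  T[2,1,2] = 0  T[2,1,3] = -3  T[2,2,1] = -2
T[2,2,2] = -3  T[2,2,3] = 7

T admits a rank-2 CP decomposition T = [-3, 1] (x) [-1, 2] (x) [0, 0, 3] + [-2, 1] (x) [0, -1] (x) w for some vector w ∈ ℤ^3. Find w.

w = [2, 3, -1]

Subtract the known terms from T to get the rank-1 residual R = [-2, 1] (x) [0, -1] (x) w, so R[i,j,k] = a[i]·b[j]·w[k]. Pick indices with nonzero a[1]·b[2] = (-2)·(-1) = 2. Only the fibre through (1,2,·) is needed: R[1,2,:] = T[1,2,:] − Σₗ aₗ[1]bₗ[2]cₗ = [4, 6, -20] − (-3)·(2)·[0, 0, 3] = [4, 6, -2]. Then w[k] = R[1,2,k] / 2 for each k, giving w = [4, 6, -2] / 2 = [2, 3, -1].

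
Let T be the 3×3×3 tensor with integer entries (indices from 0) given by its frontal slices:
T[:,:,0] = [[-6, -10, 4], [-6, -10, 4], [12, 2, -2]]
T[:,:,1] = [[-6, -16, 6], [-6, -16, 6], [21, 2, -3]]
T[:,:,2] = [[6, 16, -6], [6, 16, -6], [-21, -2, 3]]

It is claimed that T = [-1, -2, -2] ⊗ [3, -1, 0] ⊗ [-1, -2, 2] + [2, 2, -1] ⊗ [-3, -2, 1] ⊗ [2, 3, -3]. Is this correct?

No

Reconstruct entry (0,0,0) from the claimed factors: Σₗ aₗ[0]bₗ[0]cₗ[0] = (-1)·(3)·(-1) + (2)·(-3)·(2) = -9, but T[0,0,0] = -6. The claim is false.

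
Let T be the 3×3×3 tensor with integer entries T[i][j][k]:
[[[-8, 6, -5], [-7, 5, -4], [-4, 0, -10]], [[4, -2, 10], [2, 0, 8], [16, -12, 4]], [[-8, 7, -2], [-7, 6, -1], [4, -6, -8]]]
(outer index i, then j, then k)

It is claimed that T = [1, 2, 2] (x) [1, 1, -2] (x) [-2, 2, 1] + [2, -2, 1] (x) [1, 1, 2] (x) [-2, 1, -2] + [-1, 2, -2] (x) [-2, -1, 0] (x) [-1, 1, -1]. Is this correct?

No

Reconstruct entry (2,0,0) from the claimed factors: Σₗ aₗ[2]bₗ[0]cₗ[0] = (2)·(1)·(-2) + (1)·(1)·(-2) + (-2)·(-2)·(-1) = -10, but T[2,0,0] = -8. The claim is false.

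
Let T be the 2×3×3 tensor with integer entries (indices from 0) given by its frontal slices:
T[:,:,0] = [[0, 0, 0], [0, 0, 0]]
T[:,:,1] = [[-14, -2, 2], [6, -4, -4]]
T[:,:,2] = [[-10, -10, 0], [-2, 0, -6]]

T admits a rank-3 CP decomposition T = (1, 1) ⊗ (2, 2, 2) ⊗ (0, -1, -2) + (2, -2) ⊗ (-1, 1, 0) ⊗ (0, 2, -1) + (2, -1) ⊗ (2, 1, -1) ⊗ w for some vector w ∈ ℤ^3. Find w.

w = (0, -2, -2)

Subtract the known terms from T to get the rank-1 residual R = (2, -1) ⊗ (2, 1, -1) ⊗ w, so R[i,j,k] = a[i]·b[j]·w[k]. Pick indices with nonzero a[0]·b[0] = (2)·(2) = 4. Only the fibre through (0,0,·) is needed: R[0,0,:] = T[0,0,:] − Σₗ aₗ[0]bₗ[0]cₗ = [0, -14, -10] − (1)·(2)·(0, -1, -2) − (2)·(-1)·(0, 2, -1) = [0, -8, -8]. Then w[k] = R[0,0,k] / 4 for each k, giving w = [0, -8, -8] / 4 = (0, -2, -2).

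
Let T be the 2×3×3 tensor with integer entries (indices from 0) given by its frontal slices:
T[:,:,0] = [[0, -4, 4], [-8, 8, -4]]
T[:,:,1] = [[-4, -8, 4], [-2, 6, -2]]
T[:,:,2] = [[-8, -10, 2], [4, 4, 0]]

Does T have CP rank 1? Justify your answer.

No

The mode-3 unfolding of T (rows indexed by k, columns by (i,j) = (0,0), (0,1), (0,2), (1,0), (1,1), (1,2)) is [[0, -4, 4, -8, 8, -4], [-4, -8, 4, -2, 6, -2], [-8, -10, 2, 4, 4, 0]].
There the 3×3 minor on rows k ∈ {0, 1, 2}, columns (i,j) ∈ {(0,0), (0,1), (1,0)} is det [[0, -4, -8], [-4, -8, -2], [-8, -10, 4]] = 64 ≠ 0, so this unfolding has rank ≥ 3; CP rank is at least every unfolding rank, so rank(T) ≥ 3.
In particular rank(T) ≥ 3 > 1, so T is not rank-1.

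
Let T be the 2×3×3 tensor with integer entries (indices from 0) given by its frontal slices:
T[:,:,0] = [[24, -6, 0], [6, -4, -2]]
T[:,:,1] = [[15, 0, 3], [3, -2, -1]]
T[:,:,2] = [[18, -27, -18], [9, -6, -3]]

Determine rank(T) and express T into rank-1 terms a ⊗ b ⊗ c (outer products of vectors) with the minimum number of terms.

Lower bound: the mode-2 unfolding of T (rows indexed by j, columns by (i,k) = (0,0), (0,1), (0,2), (1,0), (1,1), (1,2)) is [[24, 15, 18, 6, 3, 9], [-6, 0, -27, -4, -2, -6], [0, 3, -18, -2, -1, -3]].
There the 2×2 minor on rows j ∈ {0, 1}, columns (i,k) ∈ {(0,0), (0,1)} is det [[24, 15], [-6, 0]] = 90 ≠ 0, so this unfolding has rank ≥ 2; CP rank is at least every unfolding rank, so rank(T) ≥ 2. (Flattening ranks never certify an upper bound on CP rank; for that we must actually write T with 2 rank-1 terms.)
Upper bound — finding two terms. Write S_k = T[:,:,k] for the frontal slices: S₀ = [[24, -6, 0], [6, -4, -2]], S₁ = [[15, 0, 3], [3, -2, -1]], S₂ = [[18, -27, -18], [9, -6, -3]].
If T = a₁ ⊗ b₁ ⊗ c₁ + a₂ ⊗ b₂ ⊗ c₂ then each S_k = c₁[k]·a₁b₁ᵀ + c₂[k]·a₂b₂ᵀ. S₀ and S₁ are linearly independent, so a₁b₁ᵀ and a₂b₂ᵀ must span the same plane of matrices: they are the rank-1 matrices of the form x·S₀ + y·S₁.
The 2×2 minor of x·S₀ + y·S₁ on rows {0,1}, columns {0,1} is −60·x² − 90·xy − 30·y² = (-30)·(x + y)(2·x + y), vanishing at (x:y) = (1:-1) and (1:-2).
M₁ = S₀ − S₁ = [[9, -6, -3], [3, -2, -1]] = [3, 1][3, -2, -1]ᵀ and M₂ = S₀ − 2·S₁ = [[-6, -6, -6], [0, 0, 0]] = (-6)·[1, 0][1, 1, 1]ᵀ, so take a₁ = [3, 1], b₁ = [3, -2, -1], a₂ = [1, 0], b₂ = [1, 1, 1].
Each slice is an integer combination of E₁ = a₁b₁ᵀ and E₂ = a₂b₂ᵀ: S₀ = 2·E₁ + 6·E₂, S₁ = E₁ + 6·E₂, S₂ = 3·E₁ − 9·E₂; reading off coefficients, c₁ = [2, 1, 3] and c₂ = [6, 6, -9].
Hence T = [3, 1] ⊗ [3, -2, -1] ⊗ [2, 1, 3] + [1, 0] ⊗ [1, 1, 1] ⊗ [6, 6, -9], so rank(T) ≤ 2.
These bounds meet, so rank(T) = 2.

rank(T) = 2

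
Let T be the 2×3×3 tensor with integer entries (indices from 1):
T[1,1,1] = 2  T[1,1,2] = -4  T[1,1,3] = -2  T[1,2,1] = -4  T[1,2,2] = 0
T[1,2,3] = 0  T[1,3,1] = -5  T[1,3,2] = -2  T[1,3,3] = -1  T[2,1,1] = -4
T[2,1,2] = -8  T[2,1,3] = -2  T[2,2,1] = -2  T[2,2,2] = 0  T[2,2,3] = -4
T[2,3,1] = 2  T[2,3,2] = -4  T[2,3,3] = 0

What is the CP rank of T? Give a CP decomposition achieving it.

rank(T) = 3

Lower bound: the mode-2 unfolding of T (rows indexed by j, columns by (i,k) = (1,1), (1,2), (1,3), (2,1), (2,2), (2,3)) is [[2, -4, -2, -4, -8, -2], [-4, 0, 0, -2, 0, -4], [-5, -2, -1, 2, -4, 0]].
There the 3×3 minor on rows j ∈ {1, 2, 3}, columns (i,k) ∈ {(1,1), (1,2), (2,1)} is det [[2, -4, -4], [-4, 0, -2], [-5, -2, 2]] = -112 ≠ 0, so this unfolding has rank ≥ 3; CP rank is at least every unfolding rank, so rank(T) ≥ 3. (Flattening ranks never certify an upper bound on CP rank; for that we must actually write T with 3 rank-1 terms.)
Upper bound: T is a sum of 3 rank-1 terms, T = [0, 1] (x) [1, -2, 1] (x) [2, 0, 2] + [1, 2] (x) [2, 0, 1] (x) [-1, -2, -1] + [2, -1] (x) [1, -1, -1] (x) [2, 0, 0] (one valid choice — decompositions are not unique — normalised so each a, b is primitive with positive first nonzero entry; check it by expanding all entries), so rank(T) ≤ 3.
These bounds meet, so rank(T) = 3.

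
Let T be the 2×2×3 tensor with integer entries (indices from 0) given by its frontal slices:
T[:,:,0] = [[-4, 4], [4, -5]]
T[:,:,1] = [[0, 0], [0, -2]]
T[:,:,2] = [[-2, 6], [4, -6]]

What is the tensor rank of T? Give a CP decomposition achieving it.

Lower bound: the mode-3 unfolding of T (rows indexed by k, columns by (i,j) = (0,0), (0,1), (1,0), (1,1)) is [[-4, 4, 4, -5], [0, 0, 0, -2], [-2, 6, 4, -6]].
There the 3×3 minor on rows k ∈ {0, 1, 2}, columns (i,j) ∈ {(0,0), (0,1), (1,1)} is det [[-4, 4, -5], [0, 0, -2], [-2, 6, -6]] = -32 ≠ 0, so this unfolding has rank ≥ 3; CP rank is at least every unfolding rank, so rank(T) ≥ 3. (Unfolding ranks only ever bound the CP rank from below — rank(T) can be strictly larger than all of them — so the matching upper bound has to come from an explicit 3-term decomposition.)
Upper bound: T is a sum of 3 rank-1 terms, T = (0, 1) ⊗ (0, 1) ⊗ (-1, -2, -2) + (1, -1) ⊗ (1, -1) ⊗ (-4, 0, -4) + (1, 0) ⊗ (1, 1) ⊗ (0, 0, 2) (one valid choice — decompositions are not unique — normalised so each a, b is primitive with positive first nonzero entry; check it by expanding all entries), so rank(T) ≤ 3.
These bounds meet, so rank(T) = 3.
Check entry T[0,1,2] = 6: (0)·(1)·(-2) + (1)·(-1)·(-4) + (1)·(1)·(2) = 6.

rank(T) = 3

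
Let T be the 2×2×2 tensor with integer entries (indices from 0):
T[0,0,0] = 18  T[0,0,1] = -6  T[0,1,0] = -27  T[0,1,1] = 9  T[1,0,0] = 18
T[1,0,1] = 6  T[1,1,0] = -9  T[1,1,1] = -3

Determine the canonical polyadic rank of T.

Lower bound: the mode-1 unfolding of T (rows indexed by i, columns by (j,k) = (0,0), (0,1), (1,0), (1,1)) is [[18, -6, -27, 9], [18, 6, -9, -3]].
There the 2×2 minor on rows i ∈ {0, 1}, columns (j,k) ∈ {(0,0), (0,1)} is det [[18, -6], [18, 6]] = 216 ≠ 0, so this unfolding has rank ≥ 2; CP rank is at least every unfolding rank, so rank(T) ≥ 2. (Flattening ranks never certify an upper bound on CP rank; for that we must actually write T with 2 rank-1 terms.)
Upper bound — finding two terms. Write S_k = T[:,:,k] for the frontal slices: S₀ = [[18, -27], [18, -9]], S₁ = [[-6, 9], [6, -3]].
If T = a₁ ⊗ b₁ ⊗ c₁ + a₂ ⊗ b₂ ⊗ c₂ then each S_k = c₁[k]·a₁b₁ᵀ + c₂[k]·a₂b₂ᵀ. S₀ and S₁ are linearly independent, so a₁b₁ᵀ and a₂b₂ᵀ must span the same plane of matrices: they are the rank-1 matrices of the form x·S₀ + y·S₁.
det(x·S₀ + y·S₁) is 324·x² − 36·y² = 36·(3·x − y)(3·x + y), vanishing at (x:y) = (1:3) and (1:-3).
M₁ = S₀ + 3·S₁ = [[0, 0], [36, -18]] = 18·(0, 1)(2, -1)ᵀ and M₂ = S₀ − 3·S₁ = [[36, -54], [0, 0]] = 18·(1, 0)(2, -3)ᵀ, so take a₁ = (0, 1), b₁ = (2, -1), a₂ = (1, 0), b₂ = (2, -3).
Each slice is an integer combination of E₁ = a₁b₁ᵀ and E₂ = a₂b₂ᵀ: S₀ = 9·E₁ + 9·E₂, S₁ = 3·E₁ − 3·E₂; reading off coefficients, c₁ = (9, 3) and c₂ = (9, -3).
Hence T = (0, 1) ⊗ (2, -1) ⊗ (9, 3) + (1, 0) ⊗ (2, -3) ⊗ (9, -3), so rank(T) ≤ 2.
These bounds meet, so rank(T) = 2.
Check entry T[1,0,1] = 6: (1)·(2)·(3) + (0)·(2)·(-3) = 6.

2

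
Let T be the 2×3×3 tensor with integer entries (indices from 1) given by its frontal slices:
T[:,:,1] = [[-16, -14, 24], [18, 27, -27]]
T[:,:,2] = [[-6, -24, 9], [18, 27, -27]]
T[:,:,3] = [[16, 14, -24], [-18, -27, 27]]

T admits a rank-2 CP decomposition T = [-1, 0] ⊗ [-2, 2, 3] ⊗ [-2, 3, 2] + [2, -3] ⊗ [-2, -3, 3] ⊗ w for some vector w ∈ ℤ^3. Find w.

Subtract the known terms from T to get the rank-1 residual R = [2, -3] ⊗ [-2, -3, 3] ⊗ w, so R[i,j,k] = a[i]·b[j]·w[k]. Pick indices with nonzero a[1]·b[1] = (2)·(-2) = -4. Only the fibre through (1,1,·) is needed: R[1,1,:] = T[1,1,:] − Σₗ aₗ[1]bₗ[1]cₗ = [-16, -6, 16] − (-1)·(-2)·[-2, 3, 2] = [-12, -12, 12]. Then w[k] = R[1,1,k] / -4 for each k, giving w = [-12, -12, 12] / -4 = [3, 3, -3].

w = [3, 3, -3]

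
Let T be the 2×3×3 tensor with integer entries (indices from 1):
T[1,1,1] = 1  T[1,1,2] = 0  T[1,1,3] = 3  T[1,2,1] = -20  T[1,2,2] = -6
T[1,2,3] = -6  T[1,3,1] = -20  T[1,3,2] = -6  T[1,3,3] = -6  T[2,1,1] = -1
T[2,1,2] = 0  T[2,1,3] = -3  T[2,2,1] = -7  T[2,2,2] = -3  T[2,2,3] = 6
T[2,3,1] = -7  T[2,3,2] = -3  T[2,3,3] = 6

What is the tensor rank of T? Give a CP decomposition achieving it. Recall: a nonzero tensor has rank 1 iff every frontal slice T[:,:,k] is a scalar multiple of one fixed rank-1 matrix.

Lower bound: the mode-2 unfolding of T (rows indexed by j, columns by (i,k) = (1,1), (1,2), (1,3), (2,1), (2,2), (2,3)) is [[1, 0, 3, -1, 0, -3], [-20, -6, -6, -7, -3, 6], [-20, -6, -6, -7, -3, 6]].
There the 2×2 minor on rows j ∈ {1, 2}, columns (i,k) ∈ {(1,1), (1,2)} is det [[1, 0], [-20, -6]] = -6 ≠ 0, so this unfolding has rank ≥ 2; CP rank is at least every unfolding rank, so rank(T) ≥ 2. (Flattening ranks never certify an upper bound on CP rank; for that we must actually write T with 2 rank-1 terms.)
Upper bound — finding two terms. Write S_k = T[:,:,k] for the frontal slices: S₁ = [[1, -20, -20], [-1, -7, -7]], S₂ = [[0, -6, -6], [0, -3, -3]], S₃ = [[3, -6, -6], [-3, 6, 6]].
If T = a₁ ⊗ b₁ ⊗ c₁ + a₂ ⊗ b₂ ⊗ c₂ then each S_k = c₁[k]·a₁b₁ᵀ + c₂[k]·a₂b₂ᵀ. S₁ and S₂ are linearly independent, so a₁b₁ᵀ and a₂b₂ᵀ must span the same plane of matrices: they are the rank-1 matrices of the form x·S₁ + y·S₂.
The 2×2 minor of x·S₁ + y·S₂ on rows {1,2}, columns {1,2} is −27·x² − 9·xy = (-9)·(3·x + y)(x), vanishing at (x:y) = (1:-3) and (0:1).
M₁ = S₁ − 3·S₂ = [[1, -2, -2], [-1, 2, 2]] = [1, -1][1, -2, -2]ᵀ and M₂ = S₂ = [[0, -6, -6], [0, -3, -3]] = (-3)·[2, 1][0, 1, 1]ᵀ, so take a₁ = [1, -1], b₁ = [1, -2, -2], a₂ = [2, 1], b₂ = [0, 1, 1].
Each slice is an integer combination of E₁ = a₁b₁ᵀ and E₂ = a₂b₂ᵀ: S₁ = E₁ − 9·E₂, S₂ = −3·E₂, S₃ = 3·E₁; reading off coefficients, c₁ = [1, 0, 3] and c₂ = [-9, -3, 0].
Hence T = [1, -1] ⊗ [1, -2, -2] ⊗ [1, 0, 3] + [2, 1] ⊗ [0, 1, 1] ⊗ [-9, -3, 0], so rank(T) ≤ 2.
These bounds meet, so rank(T) = 2.
Check entry T[1,3,2] = -6: (1)·(-2)·(0) + (2)·(1)·(-3) = -6.

rank(T) = 2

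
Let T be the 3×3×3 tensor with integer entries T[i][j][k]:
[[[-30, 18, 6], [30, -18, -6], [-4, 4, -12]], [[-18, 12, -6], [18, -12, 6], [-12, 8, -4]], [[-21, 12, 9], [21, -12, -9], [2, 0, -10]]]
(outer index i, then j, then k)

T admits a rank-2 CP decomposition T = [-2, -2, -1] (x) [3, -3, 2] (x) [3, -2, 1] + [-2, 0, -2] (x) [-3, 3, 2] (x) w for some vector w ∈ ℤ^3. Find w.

Subtract the known terms from T to get the rank-1 residual R = [-2, 0, -2] (x) [-3, 3, 2] (x) w, so R[i,j,k] = a[i]·b[j]·w[k]. Pick indices with nonzero a[0]·b[0] = (-2)·(-3) = 6. Only the fibre through (0,0,·) is needed: R[0,0,:] = T[0,0,:] − Σₗ aₗ[0]bₗ[0]cₗ = [-30, 18, 6] − (-2)·(3)·[3, -2, 1] = [-12, 6, 12]. Then w[k] = R[0,0,k] / 6 for each k, giving w = [-12, 6, 12] / 6 = [-2, 1, 2].

w = [-2, 1, 2]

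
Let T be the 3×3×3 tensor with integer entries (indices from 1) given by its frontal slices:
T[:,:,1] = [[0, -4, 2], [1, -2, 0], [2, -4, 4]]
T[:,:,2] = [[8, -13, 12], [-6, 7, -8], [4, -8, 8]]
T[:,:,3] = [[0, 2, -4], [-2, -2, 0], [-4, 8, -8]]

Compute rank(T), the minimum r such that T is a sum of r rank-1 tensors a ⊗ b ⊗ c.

3

Lower bound: the mode-2 unfolding of T (rows indexed by j, columns by (i,k) = (1,1), (1,2), (1,3), (2,1), (2,2), (2,3), (3,1), (3,2), (3,3)) is [[0, 8, 0, 1, -6, -2, 2, 4, -4], [-4, -13, 2, -2, 7, -2, -4, -8, 8], [2, 12, -4, 0, -8, 0, 4, 8, -8]].
There the 3×3 minor on rows j ∈ {1, 2, 3}, columns (i,k) ∈ {(1,1), (1,2), (1,3)} is det [[0, 8, 0], [-4, -13, 2], [2, 12, -4]] = -96 ≠ 0, so this unfolding has rank ≥ 3; CP rank is at least every unfolding rank, so rank(T) ≥ 3. (This is only a lower bound: in general the CP rank may exceed every unfolding rank, so we still need to exhibit 3 rank-1 terms summing to T.)
Upper bound: T is a sum of 3 rank-1 terms, T = [1, -1, 0] ⊗ [1, -1, 1] ⊗ [-2, 4, 4] + [1, 1, 0] ⊗ [0, 1, 0] ⊗ [-2, -1, -2] + [2, -1, 2] ⊗ [1, -2, 2] ⊗ [1, 2, -2] (written with every a and b primitive with positive leading entry and the scale carried by c; CP decompositions are not unique, and this one is verified by expanding entrywise), so rank(T) ≤ 3.
These bounds meet, so rank(T) = 3.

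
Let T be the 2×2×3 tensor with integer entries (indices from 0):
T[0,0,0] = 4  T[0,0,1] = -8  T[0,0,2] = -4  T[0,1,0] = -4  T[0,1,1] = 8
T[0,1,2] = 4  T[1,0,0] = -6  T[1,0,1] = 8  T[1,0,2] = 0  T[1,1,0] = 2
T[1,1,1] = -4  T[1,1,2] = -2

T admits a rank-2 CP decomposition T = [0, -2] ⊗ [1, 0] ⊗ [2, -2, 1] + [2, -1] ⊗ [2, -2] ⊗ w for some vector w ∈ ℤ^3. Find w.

w = [1, -2, -1]

Subtract the known terms from T to get the rank-1 residual R = [2, -1] ⊗ [2, -2] ⊗ w, so R[i,j,k] = a[i]·b[j]·w[k]. Pick indices with nonzero a[0]·b[0] = (2)·(2) = 4. Only the fibre through (0,0,·) is needed: R[0,0,:] = T[0,0,:] − Σₗ aₗ[0]bₗ[0]cₗ = [4, -8, -4] − (0)·(1)·[2, -2, 1] = [4, -8, -4]. Then w[k] = R[0,0,k] / 4 for each k, giving w = [4, -8, -4] / 4 = [1, -2, -1].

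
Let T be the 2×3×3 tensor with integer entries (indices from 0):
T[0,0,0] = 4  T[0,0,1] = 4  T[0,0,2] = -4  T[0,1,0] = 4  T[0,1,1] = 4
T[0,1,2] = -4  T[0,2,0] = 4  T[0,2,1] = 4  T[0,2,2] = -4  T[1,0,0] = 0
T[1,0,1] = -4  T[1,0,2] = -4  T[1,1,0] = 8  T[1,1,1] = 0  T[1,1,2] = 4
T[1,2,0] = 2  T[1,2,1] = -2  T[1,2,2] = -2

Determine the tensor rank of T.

Lower bound: the mode-2 unfolding of T (rows indexed by j, columns by (i,k) = (0,0), (0,1), (0,2), (1,0), (1,1), (1,2)) is [[4, 4, -4, 0, -4, -4], [4, 4, -4, 8, 0, 4], [4, 4, -4, 2, -2, -2]].
There the 3×3 minor on rows j ∈ {0, 1, 2}, columns (i,k) ∈ {(0,0), (1,0), (1,1)} is det [[4, 0, -4], [4, 8, 0], [4, 2, -2]] = 32 ≠ 0, so this unfolding has rank ≥ 3; CP rank is at least every unfolding rank, so rank(T) ≥ 3. (Flattening ranks never certify an upper bound on CP rank; for that we must actually write T with 3 rank-1 terms.)
Upper bound: T is a sum of 3 rank-1 terms, T = (0, 1) ⊗ (1, 2, 1) ⊗ (2, -2, 2) + (0, 1) ⊗ (2, -1, 1) ⊗ (-2, -2, -2) + (2, 1) ⊗ (1, 1, 1) ⊗ (2, 2, -2) (one valid choice — decompositions are not unique — normalised so each a, b is primitive with positive first nonzero entry; check it by expanding all entries), so rank(T) ≤ 3.
These bounds meet, so rank(T) = 3.

3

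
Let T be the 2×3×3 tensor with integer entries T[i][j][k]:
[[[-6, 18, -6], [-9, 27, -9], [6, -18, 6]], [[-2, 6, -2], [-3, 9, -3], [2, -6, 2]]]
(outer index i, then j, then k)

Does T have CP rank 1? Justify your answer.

The mode-1 fibre T[:,0,0] = [-6, -2] gives a = [3, 1] (primitive direction); the mode-2 fibre T[0,:,0] = [-6, -9, 6] gives b = [2, 3, -2]; then c[k] = T[0,0,k] / (a[0]·b[0]) = [-6, 18, -6] / 6 = [-1, 3, -1].
Expanding [3, 1] ⊗ [2, 3, -2] ⊗ [-1, 3, -1] reproduces all 18 entries of T, so T = [3, 1] ⊗ [2, 3, -2] ⊗ [-1, 3, -1] and rank(T) ≤ 1.
Equivalently every frontal slice T[:,:,k] is c[k] times the rank-1 matrix [3, 1] ⊗ [2, 3, -2]. So T has rank 1 (it is nonzero).

Yes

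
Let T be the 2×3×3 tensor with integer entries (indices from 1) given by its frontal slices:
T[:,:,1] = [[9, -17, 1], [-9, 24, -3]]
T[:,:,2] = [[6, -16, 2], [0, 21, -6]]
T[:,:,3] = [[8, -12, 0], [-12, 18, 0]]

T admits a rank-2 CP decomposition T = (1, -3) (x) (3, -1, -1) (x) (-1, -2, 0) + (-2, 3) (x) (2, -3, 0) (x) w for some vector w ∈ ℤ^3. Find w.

w = (-3, -3, -2)

Subtract the known terms from T to get the rank-1 residual R = (-2, 3) (x) (2, -3, 0) (x) w, so R[i,j,k] = a[i]·b[j]·w[k]. Pick indices with nonzero a[1]·b[1] = (-2)·(2) = -4. Only the fibre through (1,1,·) is needed: R[1,1,:] = T[1,1,:] − Σₗ aₗ[1]bₗ[1]cₗ = [9, 6, 8] − (1)·(3)·(-1, -2, 0) = [12, 12, 8]. Then w[k] = R[1,1,k] / -4 for each k, giving w = [12, 12, 8] / -4 = (-3, -3, -2).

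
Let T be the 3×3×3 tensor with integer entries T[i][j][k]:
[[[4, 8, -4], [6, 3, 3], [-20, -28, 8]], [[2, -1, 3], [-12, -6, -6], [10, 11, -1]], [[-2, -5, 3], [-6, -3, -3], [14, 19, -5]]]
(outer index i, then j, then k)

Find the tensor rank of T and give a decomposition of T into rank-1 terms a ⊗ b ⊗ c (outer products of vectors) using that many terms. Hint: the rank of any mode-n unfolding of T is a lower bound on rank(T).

rank(T) = 2

Lower bound: the mode-3 unfolding of T (rows indexed by k, columns by (i,j) = (0,0), (0,1), (0,2), (1,0), (1,1), (1,2), (2,0), (2,1), (2,2)) is [[4, 6, -20, 2, -12, 10, -2, -6, 14], [8, 3, -28, -1, -6, 11, -5, -3, 19], [-4, 3, 8, 3, -6, -1, 3, -3, -5]].
There the 2×2 minor on rows k ∈ {0, 1}, columns (i,j) ∈ {(0,0), (0,1)} is det [[4, 6], [8, 3]] = -36 ≠ 0, so this unfolding has rank ≥ 2; CP rank is at least every unfolding rank, so rank(T) ≥ 2. (Flattening ranks never certify an upper bound on CP rank; for that we must actually write T with 2 rank-1 terms.)
Upper bound — finding two terms. Write S_k = T[:,:,k] for the frontal slices: S₀ = [[4, 6, -20], [2, -12, 10], [-2, -6, 14]], S₁ = [[8, 3, -28], [-1, -6, 11], [-5, -3, 19]], S₂ = [[-4, 3, 8], [3, -6, -1], [3, -3, -5]].
If T = a₁ ⊗ b₁ ⊗ c₁ + a₂ ⊗ b₂ ⊗ c₂ then each S_k = c₁[k]·a₁b₁ᵀ + c₂[k]·a₂b₂ᵀ. S₀ and S₁ are linearly independent, so a₁b₁ᵀ and a₂b₂ᵀ must span the same plane of matrices: they are the rank-1 matrices of the form x·S₀ + y·S₁.
The 2×2 minor of x·S₀ + y·S₁ on rows {0,1}, columns {0,1} is −60·x² − 120·xy − 45·y² = (-15)·(2·x + 3·y)(2·x + y), vanishing at (x:y) = (3:-2) and (1:-2).
M₁ = 3·S₀ − 2·S₁ = [[-4, 12, -4], [8, -24, 8], [4, -12, 4]] = (-4)·[1, -2, -1][1, -3, 1]ᵀ and M₂ = S₀ − 2·S₁ = [[-12, 0, 36], [4, 0, -12], [8, 0, -24]] = (-4)·[3, -1, -2][1, 0, -3]ᵀ, so take a₁ = [1, -2, -1], b₁ = [1, -3, 1], a₂ = [3, -1, -2], b₂ = [1, 0, -3].
Each slice is an integer combination of E₁ = a₁b₁ᵀ and E₂ = a₂b₂ᵀ: S₀ = −2·E₁ + 2·E₂, S₁ = −E₁ + 3·E₂, S₂ = −E₁ − E₂; reading off coefficients, c₁ = [-2, -1, -1] and c₂ = [2, 3, -1].
Hence T = [1, -2, -1] ⊗ [1, -3, 1] ⊗ [-2, -1, -1] + [3, -1, -2] ⊗ [1, 0, -3] ⊗ [2, 3, -1], so rank(T) ≤ 2.
These bounds meet, so rank(T) = 2.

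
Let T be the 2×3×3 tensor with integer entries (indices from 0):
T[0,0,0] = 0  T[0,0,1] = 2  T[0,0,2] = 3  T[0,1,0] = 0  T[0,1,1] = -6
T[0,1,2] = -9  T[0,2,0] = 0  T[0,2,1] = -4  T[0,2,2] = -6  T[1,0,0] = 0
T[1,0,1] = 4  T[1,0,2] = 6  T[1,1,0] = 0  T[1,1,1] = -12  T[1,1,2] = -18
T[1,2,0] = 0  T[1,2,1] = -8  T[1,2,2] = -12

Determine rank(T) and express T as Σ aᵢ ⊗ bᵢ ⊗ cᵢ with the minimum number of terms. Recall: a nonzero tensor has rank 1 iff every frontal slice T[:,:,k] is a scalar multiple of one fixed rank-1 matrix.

rank(T) = 1

Lower bound: T ≠ 0 (e.g. T[0,0,1] = 2), so rank(T) ≥ 1.
Upper bound: if T = a ⊗ b ⊗ c then every fibre of T is a multiple of the corresponding factor, so read the factors off the fibres through the nonzero entry T[0,0,1] = 2.
The mode-1 fibre T[:,0,1] = [2, 4] gives a = [1, 2] (primitive direction); the mode-2 fibre T[0,:,1] = [2, -6, -4] gives b = [1, -3, -2]; then c[k] = T[0,0,k] / (a[0]·b[0]) = [0, 2, 3] / 1 = [0, 2, 3].
Expanding [1, 2] ⊗ [1, -3, -2] ⊗ [0, 2, 3] reproduces all 18 entries of T, so T = [1, 2] ⊗ [1, -3, -2] ⊗ [0, 2, 3] and rank(T) ≤ 1.
These bounds meet, so rank(T) = 1.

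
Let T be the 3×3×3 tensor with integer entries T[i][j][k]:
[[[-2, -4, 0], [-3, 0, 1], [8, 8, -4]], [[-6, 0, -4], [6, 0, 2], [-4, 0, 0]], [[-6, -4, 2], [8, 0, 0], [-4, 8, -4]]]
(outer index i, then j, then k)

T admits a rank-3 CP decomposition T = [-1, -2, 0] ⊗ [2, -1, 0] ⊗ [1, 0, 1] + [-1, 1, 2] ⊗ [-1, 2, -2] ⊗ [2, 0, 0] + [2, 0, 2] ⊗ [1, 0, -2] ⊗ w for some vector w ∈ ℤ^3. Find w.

Subtract the known terms from T to get the rank-1 residual R = [2, 0, 2] ⊗ [1, 0, -2] ⊗ w, so R[i,j,k] = a[i]·b[j]·w[k]. Pick indices with nonzero a[0]·b[0] = (2)·(1) = 2. Only the fibre through (0,0,·) is needed: R[0,0,:] = T[0,0,:] − Σₗ aₗ[0]bₗ[0]cₗ = [-2, -4, 0] − (-1)·(2)·[1, 0, 1] − (-1)·(-1)·[2, 0, 0] = [-2, -4, 2]. Then w[k] = R[0,0,k] / 2 for each k, giving w = [-2, -4, 2] / 2 = [-1, -2, 1].

w = [-1, -2, 1]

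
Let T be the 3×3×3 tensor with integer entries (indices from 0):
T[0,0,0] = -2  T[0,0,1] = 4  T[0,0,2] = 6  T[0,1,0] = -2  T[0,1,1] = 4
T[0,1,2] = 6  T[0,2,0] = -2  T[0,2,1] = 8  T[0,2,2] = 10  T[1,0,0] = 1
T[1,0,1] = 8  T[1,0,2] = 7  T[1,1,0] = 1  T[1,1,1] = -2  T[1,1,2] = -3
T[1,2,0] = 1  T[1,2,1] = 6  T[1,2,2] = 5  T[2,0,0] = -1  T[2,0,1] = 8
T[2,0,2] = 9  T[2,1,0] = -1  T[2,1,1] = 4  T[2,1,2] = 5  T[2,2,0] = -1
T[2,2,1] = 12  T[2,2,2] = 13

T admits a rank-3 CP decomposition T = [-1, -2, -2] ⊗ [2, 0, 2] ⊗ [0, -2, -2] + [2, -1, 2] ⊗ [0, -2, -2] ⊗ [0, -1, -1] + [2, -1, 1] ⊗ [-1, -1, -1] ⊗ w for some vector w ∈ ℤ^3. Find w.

w = [1, 0, -1]

Subtract the known terms from T to get the rank-1 residual R = [2, -1, 1] ⊗ [-1, -1, -1] ⊗ w, so R[i,j,k] = a[i]·b[j]·w[k]. Pick indices with nonzero a[0]·b[0] = (2)·(-1) = -2. Only the fibre through (0,0,·) is needed: R[0,0,:] = T[0,0,:] − Σₗ aₗ[0]bₗ[0]cₗ = [-2, 4, 6] − (-1)·(2)·[0, -2, -2] − (2)·(0)·[0, -1, -1] = [-2, 0, 2]. Then w[k] = R[0,0,k] / -2 for each k, giving w = [-2, 0, 2] / -2 = [1, 0, -1].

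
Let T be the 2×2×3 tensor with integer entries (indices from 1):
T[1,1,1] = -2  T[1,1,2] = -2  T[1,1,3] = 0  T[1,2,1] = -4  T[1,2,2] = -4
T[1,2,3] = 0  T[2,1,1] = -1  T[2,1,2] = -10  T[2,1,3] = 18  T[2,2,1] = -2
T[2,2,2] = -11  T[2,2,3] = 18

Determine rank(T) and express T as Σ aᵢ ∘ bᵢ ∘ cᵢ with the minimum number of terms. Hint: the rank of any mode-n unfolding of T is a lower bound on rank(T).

Lower bound: the mode-3 unfolding of T (rows indexed by k, columns by (i,j) = (1,1), (1,2), (2,1), (2,2)) is [[-2, -4, -1, -2], [-2, -4, -10, -11], [0, 0, 18, 18]].
There the 2×2 minor on rows k ∈ {1, 2}, columns (i,j) ∈ {(1,1), (2,1)} is det [[-2, -1], [-2, -10]] = 18 ≠ 0, so this unfolding has rank ≥ 2; CP rank is at least every unfolding rank, so rank(T) ≥ 2. (Unfolding ranks only ever bound the CP rank from below — rank(T) can be strictly larger than all of them — so the matching upper bound has to come from an explicit 2-term decomposition.)
Upper bound — finding two terms. Write S_k = T[:,:,k] for the frontal slices: S₁ = [[-2, -4], [-1, -2]], S₂ = [[-2, -4], [-10, -11]], S₃ = [[0, 0], [18, 18]].
If T = a₁ ∘ b₁ ∘ c₁ + a₂ ∘ b₂ ∘ c₂ then each S_k = c₁[k]·a₁b₁ᵀ + c₂[k]·a₂b₂ᵀ. S₁ and S₂ are linearly independent, so a₁b₁ᵀ and a₂b₂ᵀ must span the same plane of matrices: they are the rank-1 matrices of the form x·S₁ + y·S₂.
det(x·S₁ + y·S₂) is −18·xy − 18·y² = (-18)·(y)(x + y), vanishing at (x:y) = (1:0) and (1:-1).
M₁ = S₁ = [[-2, -4], [-1, -2]] = −[2, 1][1, 2]ᵀ and M₂ = S₁ − S₂ = [[0, 0], [9, 9]] = 9·[0, 1][1, 1]ᵀ, so take a₁ = [2, 1], b₁ = [1, 2], a₂ = [0, 1], b₂ = [1, 1].
Each slice is an integer combination of E₁ = a₁b₁ᵀ and E₂ = a₂b₂ᵀ: S₁ = −E₁, S₂ = −E₁ − 9·E₂, S₃ = 18·E₂; reading off coefficients, c₁ = [-1, -1, 0] and c₂ = [0, -9, 18].
Hence T = [2, 1] ∘ [1, 2] ∘ [-1, -1, 0] + [0, 1] ∘ [1, 1] ∘ [0, -9, 18], so rank(T) ≤ 2.
These bounds meet, so rank(T) = 2.

rank(T) = 2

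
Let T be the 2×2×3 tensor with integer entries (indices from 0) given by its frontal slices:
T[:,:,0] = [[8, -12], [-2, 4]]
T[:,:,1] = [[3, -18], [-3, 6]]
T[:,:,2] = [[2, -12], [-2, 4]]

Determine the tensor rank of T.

2

Lower bound: the mode-1 unfolding of T (rows indexed by i, columns by (j,k) = (0,0), (0,1), (0,2), (1,0), (1,1), (1,2)) is [[8, 3, 2, -12, -18, -12], [-2, -3, -2, 4, 6, 4]].
There the 2×2 minor on rows i ∈ {0, 1}, columns (j,k) ∈ {(0,0), (0,1)} is det [[8, 3], [-2, -3]] = -18 ≠ 0, so this unfolding has rank ≥ 2; CP rank is at least every unfolding rank, so rank(T) ≥ 2. (This is only a lower bound: in general the CP rank may exceed every unfolding rank, so we still need to exhibit 2 rank-1 terms summing to T.)
Upper bound — finding two terms. Write S_k = T[:,:,k] for the frontal slices: S₀ = [[8, -12], [-2, 4]], S₁ = [[3, -18], [-3, 6]], S₂ = [[2, -12], [-2, 4]].
If T = a₁ (x) b₁ (x) c₁ + a₂ (x) b₂ (x) c₂ then each S_k = c₁[k]·a₁b₁ᵀ + c₂[k]·a₂b₂ᵀ. S₀ and S₁ are linearly independent, so a₁b₁ᵀ and a₂b₂ᵀ must span the same plane of matrices: they are the rank-1 matrices of the form x·S₀ + y·S₁.
det(x·S₀ + y·S₁) is 8·x² − 12·xy − 36·y² = 4·(x − 3·y)(2·x + 3·y), vanishing at (x:y) = (3:1) and (3:-2).
M₁ = 3·S₀ + S₁ = [[27, -54], [-9, 18]] = 9·(3, -1)(1, -2)ᵀ and M₂ = 3·S₀ − 2·S₁ = [[18, 0], [0, 0]] = 18·(1, 0)(1, 0)ᵀ, so take a₁ = (3, -1), b₁ = (1, -2), a₂ = (1, 0), b₂ = (1, 0).
Each slice is an integer combination of E₁ = a₁b₁ᵀ and E₂ = a₂b₂ᵀ: S₀ = 2·E₁ + 2·E₂, S₁ = 3·E₁ − 6·E₂, S₂ = 2·E₁ − 4·E₂; reading off coefficients, c₁ = (2, 3, 2) and c₂ = (2, -6, -4).
Hence T = (3, -1) (x) (1, -2) (x) (2, 3, 2) + (1, 0) (x) (1, 0) (x) (2, -6, -4), so rank(T) ≤ 2.
These bounds meet, so rank(T) = 2.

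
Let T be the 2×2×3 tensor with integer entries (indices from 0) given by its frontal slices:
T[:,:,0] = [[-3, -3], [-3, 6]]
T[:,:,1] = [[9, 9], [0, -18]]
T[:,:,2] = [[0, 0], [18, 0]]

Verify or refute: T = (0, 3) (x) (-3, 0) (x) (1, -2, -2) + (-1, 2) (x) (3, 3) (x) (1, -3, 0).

Reconstruct entrywise from the claimed factors. For example, T[0,1,2] = 0 and Σₗ aₗ[0]bₗ[1]cₗ[2] = (0)·(0)·(-2) + (-1)·(3)·(0) = 0; checking all 12 entries, every one matches. The claim holds.

Yes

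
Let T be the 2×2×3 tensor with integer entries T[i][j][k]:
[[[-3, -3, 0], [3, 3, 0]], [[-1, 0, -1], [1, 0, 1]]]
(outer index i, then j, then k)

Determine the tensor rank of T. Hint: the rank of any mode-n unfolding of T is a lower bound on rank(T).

Lower bound: the mode-1 unfolding of T (rows indexed by i, columns by (j,k) = (0,0), (0,1), (0,2), (1,0), (1,1), (1,2)) is [[-3, -3, 0, 3, 3, 0], [-1, 0, -1, 1, 0, 1]].
There the 2×2 minor on rows i ∈ {0, 1}, columns (j,k) ∈ {(0,0), (0,1)} is det [[-3, -3], [-1, 0]] = -3 ≠ 0, so this unfolding has rank ≥ 2; CP rank is at least every unfolding rank, so rank(T) ≥ 2. (This is only a lower bound: in general the CP rank may exceed every unfolding rank, so we still need to exhibit 2 rank-1 terms summing to T.)
Upper bound — finding two terms. Every mode-2 slice of T is a multiple of one matrix: T[:,j,:] = b[j]·M with b = [1, -1] and M = [[-3, -3, 0], [-1, 0, -1]] (rows indexed by i, columns by k). So it suffices to write M as a sum of two rank-1 matrices.
Splitting M by its rows (i = 0, 1), M = [1, 0][-3, -3, 0]ᵀ + [0, 1][-1, 0, -1]ᵀ.
Hence T = [1, 0] ∘ [1, -1] ∘ [-3, -3, 0] + [0, 1] ∘ [1, -1] ∘ [-1, 0, -1], so rank(T) ≤ 2.
These bounds meet, so rank(T) = 2.

2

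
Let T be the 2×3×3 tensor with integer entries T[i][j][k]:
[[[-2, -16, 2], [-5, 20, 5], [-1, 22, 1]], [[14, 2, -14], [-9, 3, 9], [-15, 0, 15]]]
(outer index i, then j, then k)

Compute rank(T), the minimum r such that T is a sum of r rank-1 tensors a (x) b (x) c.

2

Lower bound: the mode-2 unfolding of T (rows indexed by j, columns by (i,k) = (0,0), (0,1), (0,2), (1,0), (1,1), (1,2)) is [[-2, -16, 2, 14, 2, -14], [-5, 20, 5, -9, 3, 9], [-1, 22, 1, -15, 0, 15]].
There the 2×2 minor on rows j ∈ {0, 1}, columns (i,k) ∈ {(0,0), (0,1)} is det [[-2, -16], [-5, 20]] = -120 ≠ 0, so this unfolding has rank ≥ 2; CP rank is at least every unfolding rank, so rank(T) ≥ 2. (Flattening ranks never certify an upper bound on CP rank; for that we must actually write T with 2 rank-1 terms.)
Upper bound — finding two terms. Write S_k = T[:,:,k] for the frontal slices: S₀ = [[-2, -5, -1], [14, -9, -15]], S₁ = [[-16, 20, 22], [2, 3, 0]], S₂ = [[2, 5, 1], [-14, 9, 15]].
If T = a₁ (x) b₁ (x) c₁ + a₂ (x) b₂ (x) c₂ then each S_k = c₁[k]·a₁b₁ᵀ + c₂[k]·a₂b₂ᵀ. S₀ and S₁ are linearly independent, so a₁b₁ᵀ and a₂b₂ᵀ must span the same plane of matrices: they are the rank-1 matrices of the form x·S₀ + y·S₁.
The 2×2 minor of x·S₀ + y·S₁ on rows {0,1}, columns {0,1} is 88·x² − 132·xy − 88·y² = 44·(x − 2·y)(2·x + y), vanishing at (x:y) = (2:1) and (1:-2).
M₁ = 2·S₀ + S₁ = [[-20, 10, 20], [30, -15, -30]] = (-5)·[2, -3][2, -1, -2]ᵀ and M₂ = S₀ − 2·S₁ = [[30, -45, -45], [10, -15, -15]] = 5·[3, 1][2, -3, -3]ᵀ, so take a₁ = [2, -3], b₁ = [2, -1, -2], a₂ = [3, 1], b₂ = [2, -3, -3].
Each slice is an integer combination of E₁ = a₁b₁ᵀ and E₂ = a₂b₂ᵀ: S₀ = −2·E₁ + E₂, S₁ = −E₁ − 2·E₂, S₂ = 2·E₁ − E₂; reading off coefficients, c₁ = [-2, -1, 2] and c₂ = [1, -2, -1].
Hence T = [2, -3] (x) [2, -1, -2] (x) [-2, -1, 2] + [3, 1] (x) [2, -3, -3] (x) [1, -2, -1], so rank(T) ≤ 2.
These bounds meet, so rank(T) = 2.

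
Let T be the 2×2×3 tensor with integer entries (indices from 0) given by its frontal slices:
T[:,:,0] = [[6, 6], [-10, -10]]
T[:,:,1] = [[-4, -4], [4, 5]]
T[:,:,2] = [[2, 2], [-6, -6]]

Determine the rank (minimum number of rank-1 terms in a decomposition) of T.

Lower bound: the mode-3 unfolding of T (rows indexed by k, columns by (i,j) = (0,0), (0,1), (1,0), (1,1)) is [[6, 6, -10, -10], [-4, -4, 4, 5], [2, 2, -6, -6]].
There the 3×3 minor on rows k ∈ {0, 1, 2}, columns (i,j) ∈ {(0,0), (1,0), (1,1)} is det [[6, -10, -10], [-4, 4, 5], [2, -6, -6]] = 16 ≠ 0, so this unfolding has rank ≥ 3; CP rank is at least every unfolding rank, so rank(T) ≥ 3. (Flattening ranks never certify an upper bound on CP rank; for that we must actually write T with 3 rank-1 terms.)
Upper bound: T is a sum of 3 rank-1 terms, T = [0, 1] ∘ [0, 1] ∘ [0, 1, 0] + [1, -1] ∘ [1, 1] ∘ [8, -4, 4] + [1, 1] ∘ [1, 1] ∘ [-2, 0, -2] (written with every a and b primitive with positive leading entry and the scale carried by c; CP decompositions are not unique, and this one is verified by expanding entrywise), so rank(T) ≤ 3.
These bounds meet, so rank(T) = 3.

3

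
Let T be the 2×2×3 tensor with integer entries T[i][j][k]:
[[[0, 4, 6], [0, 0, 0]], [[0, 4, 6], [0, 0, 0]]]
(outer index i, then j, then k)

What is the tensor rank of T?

Lower bound: T ≠ 0 (e.g. T[0,0,1] = 4), so rank(T) ≥ 1.
Upper bound: if T = a (x) b (x) c then every fibre of T is a multiple of the corresponding factor, so read the factors off the fibres through the nonzero entry T[0,0,1] = 4.
The mode-1 fibre T[:,0,1] = [4, 4] gives a = [1, 1] (primitive direction); the mode-2 fibre T[0,:,1] = [4, 0] gives b = [1, 0]; then c[k] = T[0,0,k] / (a[0]·b[0]) = [0, 4, 6] / 1 = [0, 4, 6].
Expanding [1, 1] (x) [1, 0] (x) [0, 4, 6] reproduces all 12 entries of T, so T = [1, 1] (x) [1, 0] (x) [0, 4, 6] and rank(T) ≤ 1.
These bounds meet, so rank(T) = 1.
Check entry T[0,1,2] = 0: (1)·(0)·(6) = 0.

1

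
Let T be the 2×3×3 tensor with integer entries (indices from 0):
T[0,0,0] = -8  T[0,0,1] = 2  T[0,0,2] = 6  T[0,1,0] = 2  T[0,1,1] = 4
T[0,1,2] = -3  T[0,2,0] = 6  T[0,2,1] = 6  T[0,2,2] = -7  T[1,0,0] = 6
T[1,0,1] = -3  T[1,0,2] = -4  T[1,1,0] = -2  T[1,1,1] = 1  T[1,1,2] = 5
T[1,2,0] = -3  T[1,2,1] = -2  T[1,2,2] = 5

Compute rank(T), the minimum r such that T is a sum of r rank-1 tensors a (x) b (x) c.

3

Lower bound: the mode-2 unfolding of T (rows indexed by j, columns by (i,k) = (0,0), (0,1), (0,2), (1,0), (1,1), (1,2)) is [[-8, 2, 6, 6, -3, -4], [2, 4, -3, -2, 1, 5], [6, 6, -7, -3, -2, 5]].
There the 3×3 minor on rows j ∈ {0, 1, 2}, columns (i,k) ∈ {(0,0), (0,1), (1,0)} is det [[-8, 2, 6], [2, 4, -2], [6, 6, -3]] = -84 ≠ 0, so this unfolding has rank ≥ 3; CP rank is at least every unfolding rank, so rank(T) ≥ 3. (Flattening ranks never certify an upper bound on CP rank; for that we must actually write T with 3 rank-1 terms.)
Upper bound: T is a sum of 3 rank-1 terms, T = [0, 1] (x) [0, 2, 1] (x) [-1, 2, 2] + [1, -1] (x) [2, 1, 1] (x) [-2, 2, 1] + [2, -1] (x) [1, -1, -2] (x) [-2, -1, 2] (written with every a and b primitive with positive leading entry and the scale carried by c; CP decompositions are not unique, and this one is verified by expanding entrywise), so rank(T) ≤ 3.
These bounds meet, so rank(T) = 3.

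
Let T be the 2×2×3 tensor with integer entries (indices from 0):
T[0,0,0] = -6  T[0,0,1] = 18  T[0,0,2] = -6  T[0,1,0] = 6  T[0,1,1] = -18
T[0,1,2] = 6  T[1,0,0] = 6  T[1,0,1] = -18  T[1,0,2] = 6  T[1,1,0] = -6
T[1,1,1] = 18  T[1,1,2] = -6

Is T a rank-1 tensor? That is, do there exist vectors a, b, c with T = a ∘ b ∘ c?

Yes

If T = a ∘ b ∘ c then every fibre of T is a multiple of the corresponding factor, so read the factors off the fibres through the nonzero entry T[0,0,0] = -6.
The mode-1 fibre T[:,0,0] = [-6, 6] gives a = (1, -1) (primitive direction); the mode-2 fibre T[0,:,0] = [-6, 6] gives b = (1, -1); then c[k] = T[0,0,k] / (a[0]·b[0]) = [-6, 18, -6] / 1 = (-6, 18, -6).
Expanding (1, -1) ∘ (1, -1) ∘ (-6, 18, -6) reproduces all 12 entries of T, so T = (1, -1) ∘ (1, -1) ∘ (-6, 18, -6) and rank(T) ≤ 1.
Equivalently every frontal slice T[:,:,k] is c[k] times the rank-1 matrix (1, -1) ∘ (1, -1). So T has rank 1 (it is nonzero).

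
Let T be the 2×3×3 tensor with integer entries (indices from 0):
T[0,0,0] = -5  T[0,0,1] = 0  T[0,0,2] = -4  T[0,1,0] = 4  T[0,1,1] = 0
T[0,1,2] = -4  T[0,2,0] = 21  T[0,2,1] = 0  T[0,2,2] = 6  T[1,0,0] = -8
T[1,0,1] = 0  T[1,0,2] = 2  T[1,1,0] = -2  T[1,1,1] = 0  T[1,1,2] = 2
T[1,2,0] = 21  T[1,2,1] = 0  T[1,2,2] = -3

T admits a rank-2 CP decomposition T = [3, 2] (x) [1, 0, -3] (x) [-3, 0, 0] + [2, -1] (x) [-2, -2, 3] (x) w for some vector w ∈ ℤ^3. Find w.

Subtract the known terms from T to get the rank-1 residual R = [2, -1] (x) [-2, -2, 3] (x) w, so R[i,j,k] = a[i]·b[j]·w[k]. Pick indices with nonzero a[0]·b[0] = (2)·(-2) = -4. Only the fibre through (0,0,·) is needed: R[0,0,:] = T[0,0,:] − Σₗ aₗ[0]bₗ[0]cₗ = [-5, 0, -4] − (3)·(1)·[-3, 0, 0] = [4, 0, -4]. Then w[k] = R[0,0,k] / -4 for each k, giving w = [4, 0, -4] / -4 = [-1, 0, 1].

w = [-1, 0, 1]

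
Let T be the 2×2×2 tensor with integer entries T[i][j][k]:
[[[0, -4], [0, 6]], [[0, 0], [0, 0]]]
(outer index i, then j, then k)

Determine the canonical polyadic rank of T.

Lower bound: T ≠ 0 (e.g. T[0,0,1] = -4), so rank(T) ≥ 1.
Upper bound: if T = a ⊗ b ⊗ c then every fibre of T is a multiple of the corresponding factor, so read the factors off the fibres through the nonzero entry T[0,0,1] = -4.
The mode-1 fibre T[:,0,1] = [-4, 0] gives a = [1, 0] (primitive direction); the mode-2 fibre T[0,:,1] = [-4, 6] gives b = [2, -3]; then c[k] = T[0,0,k] / (a[0]·b[0]) = [0, -4] / 2 = [0, -2].
Expanding [1, 0] ⊗ [2, -3] ⊗ [0, -2] reproduces all 8 entries of T, so T = [1, 0] ⊗ [2, -3] ⊗ [0, -2] and rank(T) ≤ 1.
These bounds meet, so rank(T) = 1.

1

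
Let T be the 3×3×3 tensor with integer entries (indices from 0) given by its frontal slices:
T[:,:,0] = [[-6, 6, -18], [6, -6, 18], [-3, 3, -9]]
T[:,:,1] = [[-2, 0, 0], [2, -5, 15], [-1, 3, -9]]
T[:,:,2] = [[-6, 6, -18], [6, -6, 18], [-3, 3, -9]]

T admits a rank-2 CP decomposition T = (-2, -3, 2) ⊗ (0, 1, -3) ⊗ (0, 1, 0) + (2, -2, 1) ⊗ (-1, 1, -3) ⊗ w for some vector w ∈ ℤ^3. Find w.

Subtract the known terms from T to get the rank-1 residual R = (2, -2, 1) ⊗ (-1, 1, -3) ⊗ w, so R[i,j,k] = a[i]·b[j]·w[k]. Pick indices with nonzero a[0]·b[0] = (2)·(-1) = -2. Only the fibre through (0,0,·) is needed: R[0,0,:] = T[0,0,:] − Σₗ aₗ[0]bₗ[0]cₗ = [-6, -2, -6] − (-2)·(0)·(0, 1, 0) = [-6, -2, -6]. Then w[k] = R[0,0,k] / -2 for each k, giving w = [-6, -2, -6] / -2 = (3, 1, 3).

w = (3, 1, 3)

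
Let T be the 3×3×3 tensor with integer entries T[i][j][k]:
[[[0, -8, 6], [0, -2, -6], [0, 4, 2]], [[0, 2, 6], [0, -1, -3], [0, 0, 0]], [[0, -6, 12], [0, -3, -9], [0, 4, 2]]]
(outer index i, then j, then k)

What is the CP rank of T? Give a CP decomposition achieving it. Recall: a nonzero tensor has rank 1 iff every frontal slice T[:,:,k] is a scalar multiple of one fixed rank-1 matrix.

rank(T) = 2

Lower bound: in the mode-1 unfolding of T (rows indexed by i, columns by (j,k)) the 2×2 minor on rows i ∈ {0, 1}, columns (j,k) ∈ {(0,1), (0,2)} is det [[-8, 6], [2, 6]] = -60 ≠ 0, so that unfolding has rank ≥ 2 and hence rank(T) ≥ 2 (CP rank is at least every unfolding rank, though it can be larger).
Upper bound: with S_k = T[:,:,k], the two rank-1 terms a₁b₁ᵀ, a₂b₂ᵀ are the rank-1 members of the pencil x·S₁ + y·S₂.
The 2×2 minor of x·S₁ + y·S₂ on rows {0,1}, columns {0,1} is 12·x² + 42·xy + 18·y² = 6·(x + 3·y)(2·x + y), vanishing at (x:y) = (3:-1) and (1:-2).
M₁ = 3·S₁ − S₂ = [[-30, 0, 10], [0, 0, 0], [-30, 0, 10]] = (-10)·[1, 0, 1][3, 0, -1]ᵀ and M₂ = S₁ − 2·S₂ = [[-20, 10, 0], [-10, 5, 0], [-30, 15, 0]] = (-5)·[2, 1, 3][2, -1, 0]ᵀ, so take a₁ = [1, 0, 1], b₁ = [3, 0, -1], a₂ = [2, 1, 3], b₂ = [2, -1, 0].
Each slice is an integer combination of E₁ = a₁b₁ᵀ and E₂ = a₂b₂ᵀ: S₀ = 0, S₁ = −4·E₁ + E₂, S₂ = −2·E₁ + 3·E₂; reading off coefficients, c₁ = [0, -4, -2] and c₂ = [0, 1, 3].
Hence T = [1, 0, 1] ⊗ [3, 0, -1] ⊗ [0, -4, -2] + [2, 1, 3] ⊗ [2, -1, 0] ⊗ [0, 1, 3], so rank(T) ≤ 2.
These bounds meet, so rank(T) = 2.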